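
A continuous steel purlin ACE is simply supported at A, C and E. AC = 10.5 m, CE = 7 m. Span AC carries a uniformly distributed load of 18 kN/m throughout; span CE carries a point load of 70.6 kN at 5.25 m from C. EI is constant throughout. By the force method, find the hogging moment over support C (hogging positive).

M_C = 172 kN·m

Insert a hinge at C; M_C is the redundant, and each span becomes simply supported.
End slopes at the hinge C, treating each span as simply supported:
  span AC: UDL 18: wL³/(24EI) = 868.2/EI
  span CE: point load 70.6 at a = 5.25: Pab(L + b)/(6LEI) = 135.1/EI
  relative rotation θ_0 = (868.2 + 135.1)/EI = 1003/EI
A unit hogging moment at C produces rotation L₁/(3EI) + L₂/(3EI) = 5.833/EI.
Compatibility: M_C·(L₁+L₂)/(3EI) = θ_0, giving M_C = 172 kN·m (hogging).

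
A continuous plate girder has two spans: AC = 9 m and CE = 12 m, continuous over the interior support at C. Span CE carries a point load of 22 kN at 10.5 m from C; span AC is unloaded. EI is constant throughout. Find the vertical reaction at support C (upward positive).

R_C = 4.555 kN

Insert a hinge at C; M_C is the redundant, and each span becomes simply supported.
Rotations at C on the released spans (each span's end-slope, ×1/EI):
  span CE: point load 22 at a = 10.5: Pab(L + b)/(6LEI) = 64.97/EI
  relative rotation θ_0 = (0 + 64.97)/EI = 64.97/EI
A unit hogging moment at C produces rotation L₁/(3EI) + L₂/(3EI) = 7/EI.
Slope continuity at C: θ_0 = M_C·7/EI, so M_C = 64.97/7 = 9.281 kN·m (hogging).
Span AC, ΣM about A with M_C applied at C: R_C^{AC}·9 = 0 + 9.281, so R_C^{AC} = 1.031 kN and R_A = 0 − 1.031 = -1.031 kN.
Span CE, ΣM about E: R_C^{CE}·12 = 33 + 9.281, so R_C^{CE} = 3.523 kN and R_E = 22 − 3.523 = 18.48 kN.
R_C = 1.031 + 3.523 = 4.555 kN.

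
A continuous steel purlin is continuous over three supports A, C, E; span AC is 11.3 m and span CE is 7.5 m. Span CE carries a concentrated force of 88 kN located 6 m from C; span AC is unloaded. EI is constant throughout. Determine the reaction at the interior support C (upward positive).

R_C = 23.21 kN

Insert a hinge at C; M_C is the redundant, and each span becomes simply supported.
Discontinuity in slope at C on the released structure — sum the simple-span end rotations:
  span CE: point load 88 at a = 6: Pab(L + b)/(6LEI) = 158.4/EI
  relative rotation θ_0 = (0 + 158.4)/EI = 158.4/EI
A unit hogging moment at C produces rotation L₁/(3EI) + L₂/(3EI) = 6.267/EI.
Compatibility: M_C·(L₁+L₂)/(3EI) = θ_0, giving M_C = 25.28 kN·m (hogging).
Span AC, ΣM about A with M_C applied at C: R_C^{AC}·11.3 = 0 + 25.28, so R_C^{AC} = 2.237 kN and R_A = 0 − 2.237 = -2.237 kN.
Span CE, ΣM about E: R_C^{CE}·7.5 = 132 + 25.28, so R_C^{CE} = 20.97 kN and R_E = 88 − 20.97 = 67.03 kN.
R_C = 2.237 + 20.97 = 23.21 kN.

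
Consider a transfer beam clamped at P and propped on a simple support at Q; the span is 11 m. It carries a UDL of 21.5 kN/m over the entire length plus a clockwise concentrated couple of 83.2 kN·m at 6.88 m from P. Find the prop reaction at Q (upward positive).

Remove the prop at Q; the released (primary) structure is a cantilever built in at P.
Deflection at Q on the released cantilever, summing each load's contribution:
  UDL 21.5: wL⁴/(8EI) = 39348/EI
  clockwise couple 83.2 at a = 6.88: M₀a(2L − a)/(2EI) = 4327/EI
  δ_0 = 43675/EI
Tip deflection under a unit load at Q: L³/(3EI) = 443.7/EI.
Compatibility at Q: δ_0 − R_Q·δ_{QQ} = 0, so R_Q = 43675/443.7 = 98.44 kN.

R_Q = 98.44 kN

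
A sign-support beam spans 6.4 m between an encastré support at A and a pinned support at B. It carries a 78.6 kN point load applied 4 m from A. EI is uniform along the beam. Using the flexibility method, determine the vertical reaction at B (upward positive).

R_B = 36.46 kN

Choose R_B as the redundant. The primary structure is the cantilever fixed at A.
Deflection at B on the released cantilever, summing each load's contribution:
  point load 78.6 at a = 4: Pa²(3L − a)/(6EI) = 3186/EI
Tip deflection under a unit load at B: L³/(3EI) = 87.38/EI.
The prop prevents deflection at B: R_B = δ_0/δ_{BB} = 3186/87.38 = 36.46 kN.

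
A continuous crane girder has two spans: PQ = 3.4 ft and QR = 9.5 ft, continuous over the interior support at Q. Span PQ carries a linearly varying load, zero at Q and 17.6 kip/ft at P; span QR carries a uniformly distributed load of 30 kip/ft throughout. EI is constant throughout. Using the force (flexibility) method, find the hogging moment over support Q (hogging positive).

M_Q = 252.4 kip·ft

Release continuity at Q by inserting a hinge; the redundant is the internal moment M_Q. The primary structure is two simply-supported spans PQ and QR.
Rotations at Q on the released spans (each span's end-slope, ×1/EI):
  span PQ: triangular load, peak 17.6: 7w₀L³/(360EI) = 13.45/EI
  span QR: UDL 30: wL³/(24EI) = 1072/EI
  relative rotation θ_0 = (13.45 + 1072)/EI = 1085/EI
A unit hogging moment at Q produces rotation L₁/(3EI) + L₂/(3EI) = 4.3/EI.
Slope continuity at Q: θ_0 = M_Q·4.3/EI, so M_Q = 1085/4.3 = 252.4 kip·ft (hogging).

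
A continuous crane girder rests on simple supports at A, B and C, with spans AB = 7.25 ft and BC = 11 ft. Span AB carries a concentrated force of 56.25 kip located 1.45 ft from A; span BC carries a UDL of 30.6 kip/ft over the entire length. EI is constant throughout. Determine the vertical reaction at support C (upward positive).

Insert a hinge at B; M_B is the redundant, and each span becomes simply supported.
Discontinuity in slope at B on the released structure — sum the simple-span end rotations:
  span AB: point load 56.25 at a = 1.45: Pab(L + a)/(6LEI) = 94.61/EI
  span BC: UDL 30.6: wL³/(24EI) = 1697/EI
  relative rotation θ_0 = (94.61 + 1697)/EI = 1792/EI
A unit hogging moment at B produces rotation L₁/(3EI) + L₂/(3EI) = 6.083/EI.
Compatibility: M_B·(L₁+L₂)/(3EI) = θ_0, giving M_B = 294.5 kip·ft (hogging).
Span BC, ΣM about C: R_B^{BC}·11 = 1851 + 294.5, so R_B^{BC} = 195.1 kip and R_C = 336.6 − 195.1 = 141.5 kip.

R_C = 141.5 kip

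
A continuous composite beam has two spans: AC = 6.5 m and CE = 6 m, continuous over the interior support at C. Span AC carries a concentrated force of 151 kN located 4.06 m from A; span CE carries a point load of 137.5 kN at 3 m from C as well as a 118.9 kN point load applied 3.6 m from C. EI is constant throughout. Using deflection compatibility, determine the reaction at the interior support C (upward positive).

R_C = 284 kN

Release continuity at C by inserting a hinge; the redundant is the internal moment M_C. The primary structure is two simply-supported spans AC and CE.
End slopes at the hinge C, treating each span as simply supported:
  span AC: point load 151 at a = 4.06: Pab(L + a)/(6LEI) = 405/EI
  span CE: point load 137.5 at a = 3: Pab(L + b)/(6LEI) = 309.4/EI
  span CE: point load 118.9 at a = 3.6: Pab(L + b)/(6LEI) = 239.7/EI
  relative rotation θ_0 = (405 + 549.1)/EI = 954.1/EI
A unit hogging moment at C produces rotation L₁/(3EI) + L₂/(3EI) = 4.167/EI.
Slope continuity at C: θ_0 = M_C·4.167/EI, so M_C = 954.1/4.167 = 229 kN·m (hogging).
Span AC, ΣM about A with M_C applied at C: R_C^{AC}·6.5 = 613.1 + 229, so R_C^{AC} = 129.5 kN and R_A = 151 − 129.5 = 21.45 kN.
Span CE, ΣM about E: R_C^{CE}·6 = 697.9 + 229, so R_C^{CE} = 154.5 kN and R_E = 256.4 − 154.5 = 101.9 kN.
R_C = 129.5 + 154.5 = 284 kN.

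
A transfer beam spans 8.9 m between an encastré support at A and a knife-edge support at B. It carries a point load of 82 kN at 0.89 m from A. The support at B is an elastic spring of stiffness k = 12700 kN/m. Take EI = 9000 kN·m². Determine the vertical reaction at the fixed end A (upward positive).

R_A = 80.81 kN

Take the reaction at B as the redundant and release it; the primary structure is a cantilever fixed at A.
Downward deflection at the released point B due to the loads:
  point load 82 at a = 0.89: Pa²(3L − a)/(6EI) = 279.4/EI
Tip deflection under a unit load at B: L³/(3EI) = 235/EI.
With EI = 9000 kN·m²: δ_0 = 0.031045 m and δ_{BB} = 0.02611 m/kN.
Compatibility — the spring shortens by R_B/k under the reaction it provides: δ_0 − R_B·δ_{BB} = R_B/k. With 1/k = 0.000079 m/kN, R_B = δ_0 / (δ_{BB} + 1/k) = 0.031045 / (0.02611 + 0.000079) = 1.185 kN.
Vertical equilibrium: R_A = ΣP − R_B = 82 − 1.185 = 80.81 kN.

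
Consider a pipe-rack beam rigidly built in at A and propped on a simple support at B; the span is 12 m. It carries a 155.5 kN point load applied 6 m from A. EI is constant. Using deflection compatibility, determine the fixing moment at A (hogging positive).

Choose R_B as the redundant. The primary structure is the cantilever fixed at A.
Downward deflection at the released point B due to the loads:
  point load 155.5 at a = 6: Pa²(3L − a)/(6EI) = 27990/EI
Flexibility coefficient — unit upward force at B: δ_{BB} = L³/(3EI) = 576/EI.
The prop prevents deflection at B: R_B = δ_0/δ_{BB} = 27990/576 = 48.59 kN.
Moment equilibrium about A: M_A = Σ(load moments about A) − R_B·L = 933 − 48.59×12 = 349.9 kN·m.

M_A = 349.9 kN·m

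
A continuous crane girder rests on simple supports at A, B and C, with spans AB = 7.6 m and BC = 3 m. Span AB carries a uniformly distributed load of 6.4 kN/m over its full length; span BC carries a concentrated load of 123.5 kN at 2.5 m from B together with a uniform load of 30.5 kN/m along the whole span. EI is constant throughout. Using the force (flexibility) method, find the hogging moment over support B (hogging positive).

Take M_B as the redundant. Released structure: two simple spans AB and BC with a hinge at B.
Discontinuity in slope at B on the released structure — sum the simple-span end rotations:
  span AB: UDL 6.4: wL³/(24EI) = 117.1/EI
  span BC: point load 123.5 at a = 2.5: Pab(L + b)/(6LEI) = 30.02/EI
  span BC: UDL 30.5: wL³/(24EI) = 34.31/EI
  relative rotation θ_0 = (117.1 + 64.33)/EI = 181.4/EI
A unit hogging moment at B produces rotation L₁/(3EI) + L₂/(3EI) = 3.533/EI.
Compatibility: M_B·(L₁+L₂)/(3EI) = θ_0, giving M_B = 51.34 kN·m (hogging).

M_B = 51.34 kN·m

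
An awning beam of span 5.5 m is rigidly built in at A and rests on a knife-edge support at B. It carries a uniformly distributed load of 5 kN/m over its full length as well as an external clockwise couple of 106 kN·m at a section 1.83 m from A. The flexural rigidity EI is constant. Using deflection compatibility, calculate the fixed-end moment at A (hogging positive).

M_A = 36.7 kN·m

Take the reaction at B as the redundant and release it; the primary structure is a cantilever fixed at A.
Deflection at B on the released cantilever, summing each load's contribution:
  UDL 5: wL⁴/(8EI) = 571.9/EI
  clockwise couple 106 at a = 1.83: M₀a(2L − a)/(2EI) = 889.4/EI
  δ_0 = 1461/EI
Tip deflection under a unit load at B: L³/(3EI) = 55.46/EI.
Compatibility at B: δ_0 − R_B·δ_{BB} = 0, so R_B = 1461/55.46 = 26.35 kN.
Moment equilibrium about A: M_A = Σ(load moments about A) − R_B·L = 181.6 − 26.35×5.5 = 36.7 kN·m.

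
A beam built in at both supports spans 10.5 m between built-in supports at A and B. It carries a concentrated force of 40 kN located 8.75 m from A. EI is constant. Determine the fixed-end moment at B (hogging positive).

Take the two fixed-end moments M_A, M_B as redundants; the released structure is the simple span AB.
End rotations of the released simple span under the applied load (×1/EI):
  at A: point load 40 at a = 8.75: Pab(L + b)/(6LEI) = 119.1/EI
  at B: point load 40 at a = 8.75: Pab(L + a)/(6LEI) = 187.2/EI
  θ_A0 = 119.1/EI,  θ_B0 = 187.2/EI
Flexibility coefficients: a unit moment at one end gives L/(3EI) there and L/(6EI) at the far end, so f₁₁ = f₂₂ = 3.5/EI and f₁₂ = f₂₁ = 1.75/EI.
Compatibility — zero rotation at each built-in end:
  3.5 M_A + 1.75 M_B = 119.1
  1.75 M_A + 3.5 M_B = 187.2
Solving the pair gives M_A = 9.722 kN·m and M_B = 48.61 kN·m (hogging).

M_B = 48.61 kN·m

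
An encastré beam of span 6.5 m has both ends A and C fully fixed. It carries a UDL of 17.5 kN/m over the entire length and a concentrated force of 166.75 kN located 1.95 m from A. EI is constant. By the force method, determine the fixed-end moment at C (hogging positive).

M_C = 129.9 kN·m

Take the two fixed-end moments M_A, M_C as redundants; the released structure is the simple span AC.
Simple-span end rotations at A and C under the given loads:
  at A: UDL 17.5: wL³/(24EI) = 200.2/EI
  at C: UDL 17.5: wL³/(24EI) = 200.2/EI
  at A: point load 166.75 at a = 1.95: Pab(L + b)/(6LEI) = 419.2/EI
  at C: point load 166.75 at a = 1.95: Pab(L + a)/(6LEI) = 320.6/EI
  θ_A0 = 619.4/EI,  θ_C0 = 520.8/EI
Flexibility coefficients: a unit moment at one end gives L/(3EI) there and L/(6EI) at the far end, so f₁₁ = f₂₂ = 2.167/EI and f₁₂ = f₂₁ = 1.083/EI.
Compatibility — zero rotation at each built-in end:
  2.167 M_A + 1.083 M_C = 619.4
  1.083 M_A + 2.167 M_C = 520.8
Solving the pair gives M_A = 220.9 kN·m and M_C = 129.9 kN·m (hogging).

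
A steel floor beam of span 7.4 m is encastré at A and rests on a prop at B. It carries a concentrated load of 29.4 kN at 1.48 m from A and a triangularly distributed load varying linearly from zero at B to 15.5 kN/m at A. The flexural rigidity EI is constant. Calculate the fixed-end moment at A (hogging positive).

Take the reaction at B as the redundant and release it; the primary structure is a cantilever fixed at A.
Free-end deflection of the primary structure under the applied loading (downward +):
  point load 29.4 at a = 1.48: Pa²(3L − a)/(6EI) = 222.4/EI
  triangular load, peak 15.5 at the fixed end: w₀L⁴/(30EI) = 1549/EI
  δ_0 = 1772/EI
Flexibility coefficient — unit upward force at B: δ_{BB} = L³/(3EI) = 135.1/EI.
Compatibility at B: δ_0 − R_B·δ_{BB} = 0, so R_B = 1772/135.1 = 13.12 kN.
Moment equilibrium about A: M_A = Σ(load moments about A) − R_B·L = 185 − 13.12×7.4 = 87.91 kN·m.

M_A = 87.91 kN·m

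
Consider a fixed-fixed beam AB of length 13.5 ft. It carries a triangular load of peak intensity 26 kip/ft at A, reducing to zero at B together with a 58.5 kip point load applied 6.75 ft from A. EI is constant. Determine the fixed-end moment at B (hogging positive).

M_B = 256.7 kip·ft

Release both end moments; the primary structure is a simply-supported span AB with redundants M_A and M_B.
On the primary (simply-supported) span, the end slopes from the loading are:
  at A: triangular load, peak 26: w₀L³/(45EI) = 1422/EI
  at B: triangular load, peak 26: 7w₀L³/(360EI) = 1244/EI
  at A: point load 58.5 at a = 6.75: Pab(L + b)/(6LEI) = 666.4/EI
  at B: point load 58.5 at a = 6.75: Pab(L + a)/(6LEI) = 666.4/EI
  θ_A0 = 2088/EI,  θ_B0 = 1910/EI
Flexibility coefficients: a unit moment at one end gives L/(3EI) there and L/(6EI) at the far end, so f₁₁ = f₂₂ = 4.5/EI and f₁₂ = f₂₁ = 2.25/EI.
Compatibility — zero rotation at each built-in end:
  4.5 M_A + 2.25 M_B = 2088
  2.25 M_A + 4.5 M_B = 1910
Solving the pair gives M_A = 335.6 kip·ft and M_B = 256.7 kip·ft (hogging).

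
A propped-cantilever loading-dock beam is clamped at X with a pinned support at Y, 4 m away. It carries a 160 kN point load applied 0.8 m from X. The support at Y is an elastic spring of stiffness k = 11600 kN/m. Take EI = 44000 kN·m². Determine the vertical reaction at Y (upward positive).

Take the reaction at Y as the redundant and release it; the primary structure is a cantilever fixed at X.
Deflection at Y on the released cantilever, summing each load's contribution:
  point load 160 at a = 0.8: Pa²(3L − a)/(6EI) = 191.1/EI
Flexibility coefficient — unit upward force at Y: δ_{YY} = L³/(3EI) = 21.33/EI.
With EI = 44000 kN·m²: δ_0 = 0.004344 m and δ_{YY} = 0.000485 m/kN.
Compatibility — the spring shortens by R_Y/k under the reaction it provides: δ_0 − R_Y·δ_{YY} = R_Y/k. With 1/k = 0.000086 m/kN, R_Y = δ_0 / (δ_{YY} + 1/k) = 0.004344 / (0.000485 + 0.000086) = 7.607 kN.

R_Y = 7.607 kN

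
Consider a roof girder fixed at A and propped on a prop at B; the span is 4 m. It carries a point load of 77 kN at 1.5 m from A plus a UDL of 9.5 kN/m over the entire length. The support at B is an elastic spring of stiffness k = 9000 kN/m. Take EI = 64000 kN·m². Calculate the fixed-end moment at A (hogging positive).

M_A = 106.1 kN·m

Take the reaction at B as the redundant and release it; the primary structure is a cantilever fixed at A.
Free-end deflection of the primary structure under the applied loading (downward +):
  point load 77 at a = 1.5: Pa²(3L − a)/(6EI) = 303.2/EI
  UDL 9.5: wL⁴/(8EI) = 304/EI
  δ_0 = 607.2/EI
Tip deflection under a unit load at B: L³/(3EI) = 21.33/EI.
With EI = 64000 kN·m²: δ_0 = 0.009487 m and δ_{BB} = 0.000333 m/kN.
Compatibility — the spring shortens by R_B/k under the reaction it provides: δ_0 − R_B·δ_{BB} = R_B/k. With 1/k = 0.000111 m/kN, R_B = δ_0 / (δ_{BB} + 1/k) = 0.009487 / (0.000333 + 0.000111) = 21.35 kN.
Moment equilibrium about A: M_A = Σ(load moments about A) − R_B·L = 191.5 − 21.35×4 = 106.1 kN·m.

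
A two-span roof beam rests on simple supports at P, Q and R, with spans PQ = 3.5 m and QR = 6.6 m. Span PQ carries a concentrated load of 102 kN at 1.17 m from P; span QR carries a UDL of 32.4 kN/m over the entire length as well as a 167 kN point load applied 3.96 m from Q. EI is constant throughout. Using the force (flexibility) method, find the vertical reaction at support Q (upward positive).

R_Q = 319.2 kN

Take M_Q as the redundant. Released structure: two simple spans PQ and QR with a hinge at Q.
Discontinuity in slope at Q on the released structure — sum the simple-span end rotations:
  span PQ: point load 102 at a = 1.17: Pab(L + a)/(6LEI) = 61.84/EI
  span QR: UDL 32.4: wL³/(24EI) = 388.1/EI
  span QR: point load 167 at a = 3.96: Pab(L + b)/(6LEI) = 407.4/EI
  relative rotation θ_0 = (61.84 + 795.5)/EI = 857.3/EI
A unit hogging moment at Q produces rotation L₁/(3EI) + L₂/(3EI) = 3.367/EI.
Compatibility: M_Q·(L₁+L₂)/(3EI) = θ_0, giving M_Q = 254.7 kN·m (hogging).
Span PQ, ΣM about P with M_Q applied at Q: R_Q^{PQ}·3.5 = 119.3 + 254.7, so R_Q^{PQ} = 106.9 kN and R_P = 102 − 106.9 = -4.855 kN.
Span QR, ΣM about R: R_Q^{QR}·6.6 = 1147 + 254.7, so R_Q^{QR} = 212.3 kN and R_R = 380.8 − 212.3 = 168.5 kN.
R_Q = 106.9 + 212.3 = 319.2 kN.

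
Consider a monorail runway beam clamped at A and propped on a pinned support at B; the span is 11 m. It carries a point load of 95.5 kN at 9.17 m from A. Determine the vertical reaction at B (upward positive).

Release the roller at B. Primary structure: cantilever fixed at A.
Free-end deflection of the primary structure under the applied loading (downward +):
  point load 95.5 at a = 9.17: Pa²(3L − a)/(6EI) = 31894/EI
Flexibility coefficient — unit upward force at B: δ_{BB} = L³/(3EI) = 443.7/EI.
The prop prevents deflection at B: R_B = δ_0/δ_{BB} = 31894/443.7 = 71.89 kN.

R_B = 71.89 kN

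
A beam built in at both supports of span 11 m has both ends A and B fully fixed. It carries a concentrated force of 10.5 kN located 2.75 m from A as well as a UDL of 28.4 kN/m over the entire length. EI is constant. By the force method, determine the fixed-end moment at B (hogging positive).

M_B = 291.8 kN·m

Take the two fixed-end moments M_A, M_B as redundants; the released structure is the simple span AB.
Simple-span end rotations at A and B under the given loads:
  at A: point load 10.5 at a = 2.75: Pab(L + b)/(6LEI) = 69.48/EI
  at B: point load 10.5 at a = 2.75: Pab(L + a)/(6LEI) = 49.63/EI
  at A: UDL 28.4: wL³/(24EI) = 1575/EI
  at B: UDL 28.4: wL³/(24EI) = 1575/EI
  θ_A0 = 1644/EI,  θ_B0 = 1625/EI
Flexibility coefficients: a unit moment at one end gives L/(3EI) there and L/(6EI) at the far end, so f₁₁ = f₂₂ = 3.667/EI and f₁₂ = f₂₁ = 1.833/EI.
Compatibility — zero rotation at each built-in end:
  3.667 M_A + 1.833 M_B = 1644
  1.833 M_A + 3.667 M_B = 1625
Solving the pair gives M_A = 302.6 kN·m and M_B = 291.8 kN·m (hogging).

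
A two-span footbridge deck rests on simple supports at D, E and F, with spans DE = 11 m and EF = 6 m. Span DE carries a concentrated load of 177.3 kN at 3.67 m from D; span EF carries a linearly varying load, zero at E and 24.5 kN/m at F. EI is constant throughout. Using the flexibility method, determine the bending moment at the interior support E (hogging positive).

Insert a hinge at E; M_E is the redundant, and each span becomes simply supported.
Rotations at E on the released spans (each span's end-slope, ×1/EI):
  span DE: point load 177.3 at a = 3.67: Pab(L + a)/(6LEI) = 1060/EI
  span EF: triangular load, peak 24.5: 7w₀L³/(360EI) = 102.9/EI
  relative rotation θ_0 = (1060 + 102.9)/EI = 1163/EI
A unit hogging moment at E produces rotation L₁/(3EI) + L₂/(3EI) = 5.667/EI.
Slope continuity at E: θ_0 = M_E·5.667/EI, so M_E = 1163/5.667 = 205.2 kN·m (hogging).

M_E = 205.2 kN·m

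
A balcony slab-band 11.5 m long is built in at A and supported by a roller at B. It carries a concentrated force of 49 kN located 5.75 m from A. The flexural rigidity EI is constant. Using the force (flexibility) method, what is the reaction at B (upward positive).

Remove the prop at B; the released (primary) structure is a cantilever built in at A.
Primary-structure tip deflection at B by superposition:
  point load 49 at a = 5.75: Pa²(3L − a)/(6EI) = 7763/EI
Tip deflection under a unit load at B: L³/(3EI) = 507/EI.
Compatibility at B: δ_0 − R_B·δ_{BB} = 0, so R_B = 7763/507 = 15.31 kN.

R_B = 15.31 kN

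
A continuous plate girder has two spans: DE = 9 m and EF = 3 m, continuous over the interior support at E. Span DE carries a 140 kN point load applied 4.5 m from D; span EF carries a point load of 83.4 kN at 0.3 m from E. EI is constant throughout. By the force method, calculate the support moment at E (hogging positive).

M_E = 182.5 kN·m

Release continuity at E by inserting a hinge; the redundant is the internal moment M_E. The primary structure is two simply-supported spans DE and EF.
Rotations at E on the released spans (each span's end-slope, ×1/EI):
  span DE: point load 140 at a = 4.5: Pab(L + a)/(6LEI) = 708.8/EI
  span EF: point load 83.4 at a = 0.3: Pab(L + b)/(6LEI) = 21.39/EI
  relative rotation θ_0 = (708.8 + 21.39)/EI = 730.1/EI
A unit hogging moment at E produces rotation L₁/(3EI) + L₂/(3EI) = 4/EI.
Compatibility: M_E·(L₁+L₂)/(3EI) = θ_0, giving M_E = 182.5 kN·m (hogging).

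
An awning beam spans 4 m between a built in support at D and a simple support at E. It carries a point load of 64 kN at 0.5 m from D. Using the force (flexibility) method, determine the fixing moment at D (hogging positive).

Release the roller at E. Primary structure: cantilever fixed at D.
Free-end deflection of the primary structure under the applied loading (downward +):
  point load 64 at a = 0.5: Pa²(3L − a)/(6EI) = 30.67/EI
Tip deflection under a unit load at E: L³/(3EI) = 21.33/EI.
Compatibility at E: δ_0 − R_E·δ_{EE} = 0, so R_E = 30.67/21.33 = 1.438 kN.
Moment equilibrium about D: M_D = Σ(load moments about D) − R_E·L = 32 − 1.438×4 = 26.25 kN·m.

M_D = 26.25 kN·m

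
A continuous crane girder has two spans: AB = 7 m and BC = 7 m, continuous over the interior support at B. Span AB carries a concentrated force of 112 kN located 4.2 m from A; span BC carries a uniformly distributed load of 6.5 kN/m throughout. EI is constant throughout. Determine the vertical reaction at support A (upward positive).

R_A = 31.2 kN

Insert a hinge at B; M_B is the redundant, and each span becomes simply supported.
Rotations at B on the released spans (each span's end-slope, ×1/EI):
  span AB: point load 112 at a = 4.2: Pab(L + a)/(6LEI) = 351.2/EI
  span BC: UDL 6.5: wL³/(24EI) = 92.9/EI
  relative rotation θ_0 = (351.2 + 92.9)/EI = 444.1/EI
A unit hogging moment at B produces rotation L₁/(3EI) + L₂/(3EI) = 4.667/EI.
Compatibility: M_B·(L₁+L₂)/(3EI) = θ_0, giving M_B = 95.17 kN·m (hogging).
Span AB, ΣM about A with M_B applied at B: R_B^{AB}·7 = 470.4 + 95.17, so R_B^{AB} = 80.8 kN and R_A = 112 − 80.8 = 31.2 kN.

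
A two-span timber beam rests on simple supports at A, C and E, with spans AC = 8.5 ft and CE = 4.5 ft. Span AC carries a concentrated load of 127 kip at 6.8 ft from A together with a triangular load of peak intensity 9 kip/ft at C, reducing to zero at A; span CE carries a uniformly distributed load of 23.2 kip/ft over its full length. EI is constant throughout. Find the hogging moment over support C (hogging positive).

Release continuity at C by inserting a hinge; the redundant is the internal moment M_C. The primary structure is two simply-supported spans AC and CE.
End slopes at the hinge C, treating each span as simply supported:
  span AC: point load 127 at a = 6.8: Pab(L + a)/(6LEI) = 440.4/EI
  span AC: triangular load, peak 9: w₀L³/(45EI) = 122.8/EI
  span CE: UDL 23.2: wL³/(24EI) = 88.09/EI
  relative rotation θ_0 = (563.3 + 88.09)/EI = 651.3/EI
A unit hogging moment at C produces rotation L₁/(3EI) + L₂/(3EI) = 4.333/EI.
Slope continuity at C: θ_0 = M_C·4.333/EI, so M_C = 651.3/4.333 = 150.3 kip·ft (hogging).

M_C = 150.3 kip·ft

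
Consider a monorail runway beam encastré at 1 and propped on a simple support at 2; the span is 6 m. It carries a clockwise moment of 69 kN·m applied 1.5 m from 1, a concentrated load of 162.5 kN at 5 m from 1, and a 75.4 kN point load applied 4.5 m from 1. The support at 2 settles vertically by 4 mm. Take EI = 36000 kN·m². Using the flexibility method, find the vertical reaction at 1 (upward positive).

R_1 = 62.39 kN

Remove the prop at 2; the released (primary) structure is a cantilever built in at 1.
Deflection at 2 on the released cantilever, summing each load's contribution:
  clockwise couple 69 at a = 1.5: M₀a(2L − a)/(2EI) = 543.4/EI
  point load 162.5 at a = 5: Pa²(3L − a)/(6EI) = 8802/EI
  point load 75.4 at a = 4.5: Pa²(3L − a)/(6EI) = 3435/EI
  δ_0 = 12781/EI
Flexibility coefficient — unit upward force at 2: δ_{22} = L³/(3EI) = 72/EI.
With EI = 36000 kN·m²: δ_0 = 0.35502 m and δ_{22} = 0.002 m/kN.
Compatibility — the beam at 2 must follow the support down by 0.004 m: δ_0 − R_2·δ_{22} = 0.004, so R_2 = (0.35502 − 0.004)/0.002 = 175.5 kN.
Vertical equilibrium: R_1 = ΣP − R_2 = 237.9 − 175.5 = 62.39 kN.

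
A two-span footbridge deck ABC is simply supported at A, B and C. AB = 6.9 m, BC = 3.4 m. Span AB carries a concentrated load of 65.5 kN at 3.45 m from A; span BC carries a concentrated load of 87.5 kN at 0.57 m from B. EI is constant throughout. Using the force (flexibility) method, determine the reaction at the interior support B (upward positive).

R_B = 136 kN

Release continuity at B by inserting a hinge; the redundant is the internal moment M_B. The primary structure is two simply-supported spans AB and BC.
End slopes at the hinge B, treating each span as simply supported:
  span AB: point load 65.5 at a = 3.45: Pab(L + a)/(6LEI) = 194.9/EI
  span BC: point load 87.5 at a = 0.57: Pab(L + b)/(6LEI) = 43.1/EI
  relative rotation θ_0 = (194.9 + 43.1)/EI = 238/EI
A unit hogging moment at B produces rotation L₁/(3EI) + L₂/(3EI) = 3.433/EI.
Slope continuity at B: θ_0 = M_B·3.433/EI, so M_B = 238/3.433 = 69.32 kN·m (hogging).
Span AB, ΣM about A with M_B applied at B: R_B^{AB}·6.9 = 226 + 69.32, so R_B^{AB} = 42.8 kN and R_A = 65.5 − 42.8 = 22.7 kN.
Span BC, ΣM about C: R_B^{BC}·3.4 = 247.6 + 69.32, so R_B^{BC} = 93.22 kN and R_C = 87.5 − 93.22 = -5.72 kN.
R_B = 42.8 + 93.22 = 136 kN.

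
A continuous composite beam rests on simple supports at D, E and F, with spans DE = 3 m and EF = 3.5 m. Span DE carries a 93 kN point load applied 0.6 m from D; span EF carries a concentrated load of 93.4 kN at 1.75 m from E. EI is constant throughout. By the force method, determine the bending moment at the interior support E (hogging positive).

Release continuity at E by inserting a hinge; the redundant is the internal moment M_E. The primary structure is two simply-supported spans DE and EF.
End slopes at the hinge E, treating each span as simply supported:
  span DE: point load 93 at a = 0.6: Pab(L + a)/(6LEI) = 26.78/EI
  span EF: point load 93.4 at a = 1.75: Pab(L + b)/(6LEI) = 71.51/EI
  relative rotation θ_0 = (26.78 + 71.51)/EI = 98.29/EI
A unit hogging moment at E produces rotation L₁/(3EI) + L₂/(3EI) = 2.167/EI.
Slope continuity at E: θ_0 = M_E·2.167/EI, so M_E = 98.29/2.167 = 45.37 kN·m (hogging).

M_E = 45.37 kN·m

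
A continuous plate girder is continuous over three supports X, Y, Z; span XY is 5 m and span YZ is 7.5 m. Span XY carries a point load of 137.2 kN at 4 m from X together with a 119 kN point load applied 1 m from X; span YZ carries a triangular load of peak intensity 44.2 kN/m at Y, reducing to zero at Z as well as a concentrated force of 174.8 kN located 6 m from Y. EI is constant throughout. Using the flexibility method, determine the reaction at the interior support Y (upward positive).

Insert a hinge at Y; M_Y is the redundant, and each span becomes simply supported.
Rotations at Y on the released spans (each span's end-slope, ×1/EI):
  span XY: point load 137.2 at a = 4: Pab(L + a)/(6LEI) = 164.6/EI
  span XY: point load 119 at a = 1: Pab(L + a)/(6LEI) = 95.2/EI
  span YZ: triangular load, peak 44.2: w₀L³/(45EI) = 414.4/EI
  span YZ: point load 174.8 at a = 6: Pab(L + b)/(6LEI) = 314.6/EI
  relative rotation θ_0 = (259.8 + 729)/EI = 988.9/EI
A unit hogging moment at Y produces rotation L₁/(3EI) + L₂/(3EI) = 4.167/EI.
Compatibility: M_Y·(L₁+L₂)/(3EI) = θ_0, giving M_Y = 237.3 kN·m (hogging).
Span XY, ΣM about X with M_Y applied at Y: R_Y^{XY}·5 = 667.8 + 237.3, so R_Y^{XY} = 181 kN and R_X = 256.2 − 181 = 75.17 kN.
Span YZ, ΣM about Z: R_Y^{YZ}·7.5 = 1091 + 237.3, so R_Y^{YZ} = 177.1 kN and R_Z = 340.6 − 177.1 = 163.4 kN.
R_Y = 181 + 177.1 = 358.1 kN.

R_Y = 358.1 kN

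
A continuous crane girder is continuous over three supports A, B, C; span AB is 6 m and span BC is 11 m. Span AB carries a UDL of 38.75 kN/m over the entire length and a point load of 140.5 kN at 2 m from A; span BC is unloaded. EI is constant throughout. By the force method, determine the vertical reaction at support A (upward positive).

R_A = 192.3 kN

Insert a hinge at B; M_B is the redundant, and each span becomes simply supported.
Rotations at B on the released spans (each span's end-slope, ×1/EI):
  span AB: UDL 38.75: wL³/(24EI) = 348.8/EI
  span AB: point load 140.5 at a = 2: Pab(L + a)/(6LEI) = 249.8/EI
  relative rotation θ_0 = (598.5 + 0)/EI = 598.5/EI
A unit hogging moment at B produces rotation L₁/(3EI) + L₂/(3EI) = 5.667/EI.
Slope continuity at B: θ_0 = M_B·5.667/EI, so M_B = 598.5/5.667 = 105.6 kN·m (hogging).
Span AB, ΣM about A with M_B applied at B: R_B^{AB}·6 = 978.5 + 105.6, so R_B^{AB} = 180.7 kN and R_A = 373 − 180.7 = 192.3 kN.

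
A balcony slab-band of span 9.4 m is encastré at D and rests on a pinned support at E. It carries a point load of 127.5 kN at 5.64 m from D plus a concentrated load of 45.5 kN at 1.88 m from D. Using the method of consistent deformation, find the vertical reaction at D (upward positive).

R_D = 115.4 kN

Choose R_E as the redundant. The primary structure is the cantilever fixed at D.
Downward deflection at the released point E due to the loads:
  point load 127.5 at a = 5.64: Pa²(3L − a)/(6EI) = 15250/EI
  point load 45.5 at a = 1.88: Pa²(3L − a)/(6EI) = 705.4/EI
  δ_0 = 15955/EI
Tip deflection under a unit load at E: L³/(3EI) = 276.9/EI.
Compatibility at E: δ_0 − R_E·δ_{EE} = 0, so R_E = 15955/276.9 = 57.63 kN.
Vertical equilibrium: R_D = ΣP − R_E = 173 − 57.63 = 115.4 kN.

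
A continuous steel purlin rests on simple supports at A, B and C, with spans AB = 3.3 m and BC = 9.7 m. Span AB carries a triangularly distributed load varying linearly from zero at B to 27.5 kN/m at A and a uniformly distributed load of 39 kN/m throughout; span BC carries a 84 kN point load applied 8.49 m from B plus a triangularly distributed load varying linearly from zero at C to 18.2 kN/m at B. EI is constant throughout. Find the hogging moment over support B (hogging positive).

M_B = 140.4 kN·m

Take M_B as the redundant. Released structure: two simple spans AB and BC with a hinge at B.
Discontinuity in slope at B on the released structure — sum the simple-span end rotations:
  span AB: triangular load, peak 27.5: 7w₀L³/(360EI) = 19.22/EI
  span AB: UDL 39: wL³/(24EI) = 58.4/EI
  span BC: point load 84 at a = 8.49: Pab(L + b)/(6LEI) = 161.8/EI
  span BC: triangular load, peak 18.2: w₀L³/(45EI) = 369.1/EI
  relative rotation θ_0 = (77.61 + 530.9)/EI = 608.5/EI
A unit hogging moment at B produces rotation L₁/(3EI) + L₂/(3EI) = 4.333/EI.
Compatibility: M_B·(L₁+L₂)/(3EI) = θ_0, giving M_B = 140.4 kN·m (hogging).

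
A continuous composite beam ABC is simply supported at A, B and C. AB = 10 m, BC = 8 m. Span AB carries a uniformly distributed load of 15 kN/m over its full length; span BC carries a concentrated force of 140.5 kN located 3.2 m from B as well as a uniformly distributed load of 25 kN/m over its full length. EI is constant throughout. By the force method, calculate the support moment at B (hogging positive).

M_B = 289 kN·m

Insert a hinge at B; M_B is the redundant, and each span becomes simply supported.
End slopes at the hinge B, treating each span as simply supported:
  span AB: UDL 15: wL³/(24EI) = 625/EI
  span BC: point load 140.5 at a = 3.2: Pab(L + b)/(6LEI) = 575.5/EI
  span BC: UDL 25: wL³/(24EI) = 533.3/EI
  relative rotation θ_0 = (625 + 1109)/EI = 1734/EI
A unit hogging moment at B produces rotation L₁/(3EI) + L₂/(3EI) = 6/EI.
Slope continuity at B: θ_0 = M_B·6/EI, so M_B = 1734/6 = 289 kN·m (hogging).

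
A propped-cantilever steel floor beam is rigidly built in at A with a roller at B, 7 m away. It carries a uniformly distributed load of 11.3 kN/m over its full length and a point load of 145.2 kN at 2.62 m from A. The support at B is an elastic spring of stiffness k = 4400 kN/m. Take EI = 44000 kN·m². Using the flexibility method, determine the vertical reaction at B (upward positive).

R_B = 51.83 kN

Take the reaction at B as the redundant and release it; the primary structure is a cantilever fixed at A.
Primary-structure tip deflection at B by superposition:
  UDL 11.3: wL⁴/(8EI) = 3391/EI
  point load 145.2 at a = 2.62: Pa²(3L − a)/(6EI) = 3053/EI
  δ_0 = 6445/EI
Tip deflection under a unit load at B: L³/(3EI) = 114.3/EI.
With EI = 44000 kN·m²: δ_0 = 0.14647 m and δ_{BB} = 0.002598 m/kN.
Compatibility — the spring shortens by R_B/k under the reaction it provides: δ_0 − R_B·δ_{BB} = R_B/k. With 1/k = 0.000227 m/kN, R_B = δ_0 / (δ_{BB} + 1/k) = 0.14647 / (0.002598 + 0.000227) = 51.83 kN.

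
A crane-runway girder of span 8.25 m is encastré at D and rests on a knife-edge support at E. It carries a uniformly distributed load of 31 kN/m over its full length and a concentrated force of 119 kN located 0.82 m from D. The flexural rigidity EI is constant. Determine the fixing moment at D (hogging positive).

Remove the prop at E; the released (primary) structure is a cantilever built in at D.
Downward deflection at the released point E due to the loads:
  UDL 31: wL⁴/(8EI) = 17951/EI
  point load 119 at a = 0.82: Pa²(3L − a)/(6EI) = 319.1/EI
  δ_0 = 18270/EI
Flexibility coefficient — unit upward force at E: δ_{EE} = L³/(3EI) = 187.2/EI.
Compatibility at E: δ_0 − R_E·δ_{EE} = 0, so R_E = 18270/187.2 = 97.61 kN.
Moment equilibrium about D: M_D = Σ(load moments about D) − R_E·L = 1153 − 97.61×8.25 = 347.3 kN·m.

M_D = 347.3 kN·m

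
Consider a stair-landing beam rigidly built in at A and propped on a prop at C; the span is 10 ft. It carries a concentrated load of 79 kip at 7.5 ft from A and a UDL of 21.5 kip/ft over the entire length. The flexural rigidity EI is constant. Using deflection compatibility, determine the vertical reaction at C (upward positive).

R_C = 130.6 kip

Remove the prop at C; the released (primary) structure is a cantilever built in at A.
Downward deflection at the released point C due to the loads:
  point load 79 at a = 7.5: Pa²(3L − a)/(6EI) = 16664/EI
  UDL 21.5: wL⁴/(8EI) = 26875/EI
  δ_0 = 43539/EI
Flexibility coefficient — unit upward force at C: δ_{CC} = L³/(3EI) = 333.3/EI.
The prop prevents deflection at C: R_C = δ_0/δ_{CC} = 43539/333.3 = 130.6 kip.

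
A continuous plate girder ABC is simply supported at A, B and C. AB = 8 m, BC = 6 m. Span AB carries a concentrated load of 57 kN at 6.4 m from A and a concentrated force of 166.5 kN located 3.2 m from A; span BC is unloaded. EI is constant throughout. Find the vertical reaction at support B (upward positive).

R_B = 160.4 kN

Take M_B as the redundant. Released structure: two simple spans AB and BC with a hinge at B.
Rotations at B on the released spans (each span's end-slope, ×1/EI):
  span AB: point load 57 at a = 6.4: Pab(L + a)/(6LEI) = 175.1/EI
  span AB: point load 166.5 at a = 3.2: Pab(L + a)/(6LEI) = 596.7/EI
  relative rotation θ_0 = (771.8 + 0)/EI = 771.8/EI
A unit hogging moment at B produces rotation L₁/(3EI) + L₂/(3EI) = 4.667/EI.
Compatibility: M_B·(L₁+L₂)/(3EI) = θ_0, giving M_B = 165.4 kN·m (hogging).
Span AB, ΣM about A with M_B applied at B: R_B^{AB}·8 = 897.6 + 165.4, so R_B^{AB} = 132.9 kN and R_A = 223.5 − 132.9 = 90.63 kN.
Span BC, ΣM about C: R_B^{BC}·6 = 0 + 165.4, so R_B^{BC} = 27.57 kN and R_C = 0 − 27.57 = -27.57 kN.
R_B = 132.9 + 27.57 = 160.4 kN.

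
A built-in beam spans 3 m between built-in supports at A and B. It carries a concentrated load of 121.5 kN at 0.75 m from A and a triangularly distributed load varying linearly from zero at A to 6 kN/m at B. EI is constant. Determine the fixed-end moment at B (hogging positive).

Take the two fixed-end moments M_A, M_B as redundants; the released structure is the simple span AB.
End rotations of the released simple span under the applied load (×1/EI):
  at A: point load 121.5 at a = 0.75: Pab(L + b)/(6LEI) = 59.8/EI
  at B: point load 121.5 at a = 0.75: Pab(L + a)/(6LEI) = 42.71/EI
  at A: triangular load, peak 6: 7w₀L³/(360EI) = 3.15/EI
  at B: triangular load, peak 6: w₀L³/(45EI) = 3.6/EI
  θ_A0 = 62.95/EI,  θ_B0 = 46.31/EI
Flexibility coefficients: a unit moment at one end gives L/(3EI) there and L/(6EI) at the far end, so f₁₁ = f₂₂ = 1/EI and f₁₂ = f₂₁ = 0.5/EI.
Compatibility — zero rotation at each built-in end:
  1 M_A + 0.5 M_B = 62.95
  0.5 M_A + 1 M_B = 46.31
Solving the pair gives M_A = 53.06 kN·m and M_B = 19.79 kN·m (hogging).

M_B = 19.79 kN·m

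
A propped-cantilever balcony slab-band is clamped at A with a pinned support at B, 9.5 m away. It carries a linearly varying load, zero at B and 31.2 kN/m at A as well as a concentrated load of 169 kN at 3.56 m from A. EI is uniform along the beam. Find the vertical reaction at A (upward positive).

R_A = 256.4 kN

Choose R_B as the redundant. The primary structure is the cantilever fixed at A.
Downward deflection at the released point B due to the loads:
  triangular load, peak 31.2 at the fixed end: w₀L⁴/(30EI) = 8471/EI
  point load 169 at a = 3.56: Pa²(3L − a)/(6EI) = 8903/EI
  δ_0 = 17374/EI
Flexibility coefficient — unit upward force at B: δ_{BB} = L³/(3EI) = 285.8/EI.
The prop prevents deflection at B: R_B = δ_0/δ_{BB} = 17374/285.8 = 60.79 kN.
Vertical equilibrium: R_A = ΣP − R_B = 317.2 − 60.79 = 256.4 kN.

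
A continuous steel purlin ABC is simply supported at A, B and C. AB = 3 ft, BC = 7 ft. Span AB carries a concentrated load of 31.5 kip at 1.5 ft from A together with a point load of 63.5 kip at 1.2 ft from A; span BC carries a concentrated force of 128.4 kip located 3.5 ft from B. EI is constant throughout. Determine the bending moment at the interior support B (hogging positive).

Take M_B as the redundant. Released structure: two simple spans AB and BC with a hinge at B.
End slopes at the hinge B, treating each span as simply supported:
  span AB: point load 31.5 at a = 1.5: Pab(L + a)/(6LEI) = 17.72/EI
  span AB: point load 63.5 at a = 1.2: Pab(L + a)/(6LEI) = 32/EI
  span BC: point load 128.4 at a = 3.5: Pab(L + b)/(6LEI) = 393.2/EI
  relative rotation θ_0 = (49.72 + 393.2)/EI = 442.9/EI
A unit hogging moment at B produces rotation L₁/(3EI) + L₂/(3EI) = 3.333/EI.
Compatibility: M_B·(L₁+L₂)/(3EI) = θ_0, giving M_B = 132.9 kip·ft (hogging).

M_B = 132.9 kip·ft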